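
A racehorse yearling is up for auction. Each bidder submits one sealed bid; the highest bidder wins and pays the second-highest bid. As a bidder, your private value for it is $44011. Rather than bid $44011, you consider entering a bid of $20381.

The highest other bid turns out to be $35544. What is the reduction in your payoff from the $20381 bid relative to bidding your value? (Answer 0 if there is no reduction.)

$8467

Bidding your value $44011: you win (since $44011 > $35544) and pay $35544. Payoff $8467.
Bidding $20381: you lose. Payoff $0.
The competing bid $35544 lies between your shaded bid and your value, so underbidding forfeits an item you could have won at a profitable price.
Loss from deviating = $8467 − ($0) = $8467.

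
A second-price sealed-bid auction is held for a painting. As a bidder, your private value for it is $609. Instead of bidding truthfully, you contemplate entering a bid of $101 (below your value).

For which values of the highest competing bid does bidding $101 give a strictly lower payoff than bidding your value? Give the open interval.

If the competing bid is below $101, both bids win at the same price — no difference.
If it is above $609, both bids lose — no difference.
If it lies strictly between $101 and $609, bidding your value wins at a price below your value (positive payoff) while bidding $101 loses (payoff 0).
So the deviation strictly hurts on the open interval ($101, $609).
Because the price is fixed by the runner-up's bid, deviating from your value can only change a good outcome into a bad one — never the reverse.

($101, $609)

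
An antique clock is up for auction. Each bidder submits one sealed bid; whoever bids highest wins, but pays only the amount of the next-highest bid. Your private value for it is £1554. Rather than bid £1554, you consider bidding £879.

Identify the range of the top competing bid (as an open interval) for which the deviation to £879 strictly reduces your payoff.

(£879, £1554)

If the competing bid is below £879, both bids win at the same price — no difference.
If it is above £1554, both bids lose — no difference.
If it lies strictly between £879 and £1554, bidding your value wins at a price below your value (positive payoff) while bidding £879 loses (payoff 0).
So the deviation strictly hurts on the open interval (£879, £1554).
In a second-price auction your bid sets only whether you win, not what you pay, so bidding your true value is weakly dominant.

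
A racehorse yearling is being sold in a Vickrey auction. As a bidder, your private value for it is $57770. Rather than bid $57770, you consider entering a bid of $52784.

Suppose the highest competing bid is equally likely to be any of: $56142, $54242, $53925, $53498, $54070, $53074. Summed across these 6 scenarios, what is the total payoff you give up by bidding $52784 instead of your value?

The deviation costs you only when the competing bid falls strictly between $52784 and $57770; elsewhere both bids give the same outcome.
$56142: truthful payoff $1628, deviation payoff $0 → loss $1628.
$54242: truthful payoff $3528, deviation payoff $0 → loss $3528.
$53925: truthful payoff $3845, deviation payoff $0 → loss $3845.
$53498: truthful payoff $4272, deviation payoff $0 → loss $4272.
$54070: truthful payoff $3700, deviation payoff $0 → loss $3700.
$53074: truthful payoff $4696, deviation payoff $0 → loss $4696.
Total loss = $1628 + $3528 + $3845 + $4272 + $3700 + $4696 = $21669.
Truthful bidding weakly dominates here: raising your bid can only win items priced above your value, and lowering it can only forfeit items priced below.

$21669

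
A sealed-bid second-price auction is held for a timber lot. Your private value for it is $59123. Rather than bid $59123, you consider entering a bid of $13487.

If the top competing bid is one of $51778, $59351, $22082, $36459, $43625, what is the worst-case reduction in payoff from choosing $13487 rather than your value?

$37041

$51778: truthful gives $7345, deviation gives $0 → loss $7345.
$59351: same outcome either way → loss $0.
$22082: truthful gives $37041, deviation gives $0 → loss $37041.
$36459: truthful gives $22664, deviation gives $0 → loss $22664.
$43625: truthful gives $15498, deviation gives $0 → loss $15498.
Maximum loss: $37041.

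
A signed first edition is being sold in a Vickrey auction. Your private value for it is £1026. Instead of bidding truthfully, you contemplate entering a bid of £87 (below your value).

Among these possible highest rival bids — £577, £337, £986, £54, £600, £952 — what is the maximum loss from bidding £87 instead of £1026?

£689

£577: truthful gives £449, deviation gives £0 → loss £449.
£337: truthful gives £689, deviation gives £0 → loss £689.
£986: truthful gives £40, deviation gives £0 → loss £40.
£54: same outcome either way → loss £0.
£600: truthful gives £426, deviation gives £0 → loss £426.
£952: truthful gives £74, deviation gives £0 → loss £74.
Maximum loss: £689.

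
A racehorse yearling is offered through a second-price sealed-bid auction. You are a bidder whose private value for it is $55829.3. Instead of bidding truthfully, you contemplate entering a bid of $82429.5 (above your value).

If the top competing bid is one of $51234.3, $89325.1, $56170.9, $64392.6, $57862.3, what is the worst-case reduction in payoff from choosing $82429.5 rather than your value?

$51234.3: same outcome either way → loss $0.
$89325.1: same outcome either way → loss $0.
$56170.9: truthful gives $0, deviation gives −$341.6 → loss $341.6.
$64392.6: truthful gives $0, deviation gives −$8563.3 → loss $8563.3.
$57862.3: truthful gives $0, deviation gives −$2033 → loss $2033.
Maximum loss: $8563.3.

$8563.3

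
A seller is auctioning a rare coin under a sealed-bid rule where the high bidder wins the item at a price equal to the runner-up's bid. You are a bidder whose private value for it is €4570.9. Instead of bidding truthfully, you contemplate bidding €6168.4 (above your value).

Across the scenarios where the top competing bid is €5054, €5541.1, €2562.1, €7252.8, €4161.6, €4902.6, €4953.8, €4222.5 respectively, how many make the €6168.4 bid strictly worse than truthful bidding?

4

The deviation hurts exactly when the highest competing bid lies strictly between €4570.9 and €6168.4 — overbidding then wins at a price above your value.
€5054: inside the interval → strictly worse (loss €483.1).
€5541.1: inside the interval → strictly worse (loss €970.2).
€2562.1: below both → same outcome either way.
€7252.8: above both → same outcome either way.
€4161.6: below both → same outcome either way.
€4902.6: inside the interval → strictly worse (loss €331.7).
€4953.8: inside the interval → strictly worse (loss €382.9).
€4222.5: below both → same outcome either way.
Count: 4.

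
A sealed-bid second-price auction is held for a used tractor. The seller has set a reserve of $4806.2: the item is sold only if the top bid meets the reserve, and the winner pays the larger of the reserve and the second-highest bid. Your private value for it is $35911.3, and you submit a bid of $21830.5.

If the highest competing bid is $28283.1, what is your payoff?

$0

Your bid $21830.5 is below the highest competing bid $28283.1, so you lose. Payoff $0.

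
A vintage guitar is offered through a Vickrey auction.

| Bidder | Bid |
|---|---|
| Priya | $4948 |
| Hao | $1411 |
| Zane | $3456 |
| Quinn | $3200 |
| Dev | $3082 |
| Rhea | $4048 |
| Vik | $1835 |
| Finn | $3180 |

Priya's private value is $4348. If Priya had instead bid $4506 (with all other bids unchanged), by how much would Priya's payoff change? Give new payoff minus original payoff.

$0

The highest bid among the other bidders is $4048; Priya's bid doesn't change that.
Original bid $4948: Priya is highest, pays the top rival bid $4048; payoff $4348 − $4048 = $300.
Alternative bid $4506: Priya is highest, pays the top rival bid $4048; payoff $4348 − $4048 = $300.
Change in payoff = $300 − ($300) = $0.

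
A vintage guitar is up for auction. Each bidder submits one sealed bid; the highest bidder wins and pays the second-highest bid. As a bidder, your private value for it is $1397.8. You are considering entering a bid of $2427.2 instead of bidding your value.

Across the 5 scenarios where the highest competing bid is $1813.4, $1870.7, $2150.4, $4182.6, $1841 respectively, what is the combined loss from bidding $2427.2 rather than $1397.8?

$2084.3

The deviation costs you only when the competing bid falls strictly between $1397.8 and $2427.2; elsewhere both bids give the same outcome.
$1813.4: truthful payoff $0, deviation payoff −$415.6 → loss $415.6.
$1870.7: truthful payoff $0, deviation payoff −$472.9 → loss $472.9.
$2150.4: truthful payoff $0, deviation payoff −$752.6 → loss $752.6.
$4182.6: outcomes coincide → loss $0.
$1841: truthful payoff $0, deviation payoff −$443.2 → loss $443.2.
Total loss = $415.6 + $472.9 + $752.6 + $443.2 = $2084.3.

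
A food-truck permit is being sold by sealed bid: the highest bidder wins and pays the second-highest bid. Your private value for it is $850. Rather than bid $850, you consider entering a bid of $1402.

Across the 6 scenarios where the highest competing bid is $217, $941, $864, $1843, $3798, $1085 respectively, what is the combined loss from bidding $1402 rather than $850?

The deviation costs you only when the competing bid falls strictly between $850 and $1402; elsewhere both bids give the same outcome.
$217: outcomes coincide → loss $0.
$941: truthful payoff $0, deviation payoff −$91 → loss $91.
$864: truthful payoff $0, deviation payoff −$14 → loss $14.
$1843: outcomes coincide → loss $0.
$3798: outcomes coincide → loss $0.
$1085: truthful payoff $0, deviation payoff −$235 → loss $235.
Total loss = $91 + $14 + $235 = $340.

$340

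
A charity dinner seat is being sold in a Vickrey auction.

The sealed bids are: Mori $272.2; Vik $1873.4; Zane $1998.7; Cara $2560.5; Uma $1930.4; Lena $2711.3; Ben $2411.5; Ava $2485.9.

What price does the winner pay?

$2560.5

Highest bid: Lena at $2711.3, so Lena wins.
Second-highest bid: Cara at $2560.5 — that is the price the winner pays.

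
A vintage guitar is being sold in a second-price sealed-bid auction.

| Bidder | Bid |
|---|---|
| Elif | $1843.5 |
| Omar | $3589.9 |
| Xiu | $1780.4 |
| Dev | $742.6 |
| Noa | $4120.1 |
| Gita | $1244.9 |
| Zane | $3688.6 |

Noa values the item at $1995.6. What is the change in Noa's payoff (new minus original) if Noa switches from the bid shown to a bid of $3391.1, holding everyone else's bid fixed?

The highest bid among the other bidders is $3688.6; Noa's bid doesn't change that.
Original bid $4120.1: Noa is highest, pays the top rival bid $3688.6; payoff $1995.6 − $3688.6 = −$1693.
Alternative bid $3391.1: Noa is not highest (top rival bid is $3688.6); payoff $0.
Change in payoff = $0 − (−$1693) = $1693.

$1693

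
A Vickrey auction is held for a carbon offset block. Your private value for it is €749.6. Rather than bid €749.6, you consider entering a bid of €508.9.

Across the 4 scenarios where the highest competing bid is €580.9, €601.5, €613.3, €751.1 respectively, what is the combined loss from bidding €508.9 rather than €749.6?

€453.1

The deviation costs you only when the competing bid falls strictly between €508.9 and €749.6; elsewhere both bids give the same outcome.
€580.9: truthful payoff €168.7, deviation payoff €0 → loss €168.7.
€601.5: truthful payoff €148.1, deviation payoff €0 → loss €148.1.
€613.3: truthful payoff €136.3, deviation payoff €0 → loss €136.3.
€751.1: outcomes coincide → loss €0.
Total loss = €168.7 + €148.1 + €136.3 = €453.1.
Because the price is fixed by the runner-up's bid, deviating from your value can only change a good outcome into a bad one — never the reverse.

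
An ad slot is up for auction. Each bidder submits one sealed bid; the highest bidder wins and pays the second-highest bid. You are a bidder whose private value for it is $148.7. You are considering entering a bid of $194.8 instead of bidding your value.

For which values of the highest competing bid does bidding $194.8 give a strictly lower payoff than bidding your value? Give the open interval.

If the competing bid is below $148.7, both bids win at the same price — no difference.
If it is above $194.8, both bids lose — no difference.
If it lies strictly between $148.7 and $194.8, bidding your value loses (payoff 0) while bidding $194.8 wins at a price above your value (payoff negative).
So the deviation strictly hurts on the open interval ($148.7, $194.8).
In a second-price auction your bid sets only whether you win, not what you pay, so bidding your true value is weakly dominant.

($148.7, $194.8)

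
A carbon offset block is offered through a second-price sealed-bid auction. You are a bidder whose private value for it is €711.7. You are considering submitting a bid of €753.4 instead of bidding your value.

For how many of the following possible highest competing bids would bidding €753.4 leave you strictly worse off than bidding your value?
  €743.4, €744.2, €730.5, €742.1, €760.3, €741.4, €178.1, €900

5

The deviation hurts exactly when the highest competing bid lies strictly between €711.7 and €753.4 — overbidding then wins at a price above your value.
€743.4: inside the interval → strictly worse (loss €31.7).
€744.2: inside the interval → strictly worse (loss €32.5).
€730.5: inside the interval → strictly worse (loss €18.8).
€742.1: inside the interval → strictly worse (loss €30.4).
€760.3: above both → same outcome either way.
€741.4: inside the interval → strictly worse (loss €29.7).
€178.1: below both → same outcome either way.
€900: above both → same outcome either way.
Count: 5.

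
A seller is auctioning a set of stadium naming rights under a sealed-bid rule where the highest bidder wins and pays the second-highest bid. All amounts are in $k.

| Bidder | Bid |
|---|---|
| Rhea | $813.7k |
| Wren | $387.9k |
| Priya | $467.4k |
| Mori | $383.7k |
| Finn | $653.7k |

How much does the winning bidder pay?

$653.7k

Highest bid: Rhea at $813.7k, so Rhea wins.
Second-highest bid: Finn at $653.7k — that is the price the winner pays.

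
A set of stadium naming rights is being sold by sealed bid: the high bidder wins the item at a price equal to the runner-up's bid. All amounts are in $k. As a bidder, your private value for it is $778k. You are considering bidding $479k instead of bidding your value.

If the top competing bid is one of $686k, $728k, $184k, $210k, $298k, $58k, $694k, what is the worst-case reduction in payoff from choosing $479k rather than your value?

$686k: truthful gives $92k, deviation gives $0k → loss $92k.
$728k: truthful gives $50k, deviation gives $0k → loss $50k.
$184k: same outcome either way → loss $0k.
$210k: same outcome either way → loss $0k.
$298k: same outcome either way → loss $0k.
$58k: same outcome either way → loss $0k.
$694k: truthful gives $84k, deviation gives $0k → loss $84k.
Maximum loss: $92k.

$92k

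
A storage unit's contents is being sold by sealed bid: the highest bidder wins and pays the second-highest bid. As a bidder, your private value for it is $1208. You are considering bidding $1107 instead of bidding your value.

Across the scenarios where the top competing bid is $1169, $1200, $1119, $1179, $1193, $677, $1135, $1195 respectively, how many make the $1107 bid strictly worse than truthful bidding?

The deviation hurts exactly when the highest competing bid lies strictly between $1107 and $1208 — underbidding then forfeits a profitable win.
$1169: inside the interval → strictly worse (loss $39).
$1200: inside the interval → strictly worse (loss $8).
$1119: inside the interval → strictly worse (loss $89).
$1179: inside the interval → strictly worse (loss $29).
$1193: inside the interval → strictly worse (loss $15).
$677: below both → same outcome either way.
$1135: inside the interval → strictly worse (loss $73).
$1195: inside the interval → strictly worse (loss $13).
Count: 7.

7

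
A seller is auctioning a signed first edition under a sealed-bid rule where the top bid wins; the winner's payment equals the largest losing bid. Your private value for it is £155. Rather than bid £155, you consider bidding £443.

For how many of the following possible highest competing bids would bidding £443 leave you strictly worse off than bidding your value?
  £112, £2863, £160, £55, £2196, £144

The deviation hurts exactly when the highest competing bid lies strictly between £155 and £443 — overbidding then wins at a price above your value.
£112: below both → same outcome either way.
£2863: above both → same outcome either way.
£160: inside the interval → strictly worse (loss £5).
£55: below both → same outcome either way.
£2196: above both → same outcome either way.
£144: below both → same outcome either way.
Count: 1.

1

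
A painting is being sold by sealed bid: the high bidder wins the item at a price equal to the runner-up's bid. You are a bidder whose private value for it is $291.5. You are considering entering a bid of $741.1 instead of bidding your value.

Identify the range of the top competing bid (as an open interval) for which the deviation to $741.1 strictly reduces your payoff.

If the competing bid is below $291.5, both bids win at the same price — no difference.
If it is above $741.1, both bids lose — no difference.
If it lies strictly between $291.5 and $741.1, bidding your value loses (payoff 0) while bidding $741.1 wins at a price above your value (payoff negative).
So the deviation strictly hurts on the open interval ($291.5, $741.1).

($291.5, $741.1)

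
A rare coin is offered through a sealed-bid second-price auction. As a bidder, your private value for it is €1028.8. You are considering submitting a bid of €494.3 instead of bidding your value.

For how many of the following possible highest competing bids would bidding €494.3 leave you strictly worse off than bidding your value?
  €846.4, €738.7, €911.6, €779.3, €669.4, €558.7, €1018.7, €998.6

8

The deviation hurts exactly when the highest competing bid lies strictly between €494.3 and €1028.8 — underbidding then forfeits a profitable win.
€846.4: inside the interval → strictly worse (loss €182.4).
€738.7: inside the interval → strictly worse (loss €290.1).
€911.6: inside the interval → strictly worse (loss €117.2).
€779.3: inside the interval → strictly worse (loss €249.5).
€669.4: inside the interval → strictly worse (loss €359.4).
€558.7: inside the interval → strictly worse (loss €470.1).
€1018.7: inside the interval → strictly worse (loss €10.1).
€998.6: inside the interval → strictly worse (loss €30.2).
Count: 8.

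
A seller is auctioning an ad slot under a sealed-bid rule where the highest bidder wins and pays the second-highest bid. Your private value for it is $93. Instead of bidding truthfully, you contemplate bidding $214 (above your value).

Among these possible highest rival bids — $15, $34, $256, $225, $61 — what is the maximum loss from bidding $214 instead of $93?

$15: same outcome either way → loss $0.
$34: same outcome either way → loss $0.
$256: same outcome either way → loss $0.
$225: same outcome either way → loss $0.
$61: same outcome either way → loss $0.
Maximum loss: $0.

$0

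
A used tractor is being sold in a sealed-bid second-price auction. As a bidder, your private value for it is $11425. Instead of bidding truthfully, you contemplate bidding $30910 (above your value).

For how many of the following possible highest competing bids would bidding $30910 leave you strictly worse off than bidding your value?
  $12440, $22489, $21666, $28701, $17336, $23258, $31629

The deviation hurts exactly when the highest competing bid lies strictly between $11425 and $30910 — overbidding then wins at a price above your value.
$12440: inside the interval → strictly worse (loss $1015).
$22489: inside the interval → strictly worse (loss $11064).
$21666: inside the interval → strictly worse (loss $10241).
$28701: inside the interval → strictly worse (loss $17276).
$17336: inside the interval → strictly worse (loss $5911).
$23258: inside the interval → strictly worse (loss $11833).
$31629: above both → same outcome either way.
Count: 6.

6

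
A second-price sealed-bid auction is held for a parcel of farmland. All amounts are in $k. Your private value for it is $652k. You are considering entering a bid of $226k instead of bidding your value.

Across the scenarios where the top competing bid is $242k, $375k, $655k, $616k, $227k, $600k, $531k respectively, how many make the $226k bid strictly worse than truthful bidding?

6

The deviation hurts exactly when the highest competing bid lies strictly between $226k and $652k — underbidding then forfeits a profitable win.
$242k: inside the interval → strictly worse (loss $410k).
$375k: inside the interval → strictly worse (loss $277k).
$655k: above both → same outcome either way.
$616k: inside the interval → strictly worse (loss $36k).
$227k: inside the interval → strictly worse (loss $425k).
$600k: inside the interval → strictly worse (loss $52k).
$531k: inside the interval → strictly worse (loss $121k).
Count: 6.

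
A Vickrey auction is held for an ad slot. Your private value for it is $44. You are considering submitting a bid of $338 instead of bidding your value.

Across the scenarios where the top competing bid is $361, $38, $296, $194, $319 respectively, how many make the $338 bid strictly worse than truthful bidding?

3

The deviation hurts exactly when the highest competing bid lies strictly between $44 and $338 — overbidding then wins at a price above your value.
$361: above both → same outcome either way.
$38: below both → same outcome either way.
$296: inside the interval → strictly worse (loss $252).
$194: inside the interval → strictly worse (loss $150).
$319: inside the interval → strictly worse (loss $275).
Count: 3.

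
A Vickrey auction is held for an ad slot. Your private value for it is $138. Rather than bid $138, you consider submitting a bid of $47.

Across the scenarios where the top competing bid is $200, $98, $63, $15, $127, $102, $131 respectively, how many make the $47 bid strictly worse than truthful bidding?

5

The deviation hurts exactly when the highest competing bid lies strictly between $47 and $138 — underbidding then forfeits a profitable win.
$200: above both → same outcome either way.
$98: inside the interval → strictly worse (loss $40).
$63: inside the interval → strictly worse (loss $75).
$15: below both → same outcome either way.
$127: inside the interval → strictly worse (loss $11).
$102: inside the interval → strictly worse (loss $36).
$131: inside the interval → strictly worse (loss $7).
Count: 5.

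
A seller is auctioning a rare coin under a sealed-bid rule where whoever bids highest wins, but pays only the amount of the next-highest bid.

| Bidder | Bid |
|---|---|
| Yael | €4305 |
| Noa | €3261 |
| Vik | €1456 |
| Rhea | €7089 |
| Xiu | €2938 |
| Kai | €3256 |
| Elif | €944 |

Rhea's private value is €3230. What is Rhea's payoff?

−€1075

Highest bid: Rhea at €7089, so Rhea wins.
Second-highest bid: Yael at €4305 — that is the price the winner pays.
Rhea's payoff = value − price = €3230 − €4305 = −€1075.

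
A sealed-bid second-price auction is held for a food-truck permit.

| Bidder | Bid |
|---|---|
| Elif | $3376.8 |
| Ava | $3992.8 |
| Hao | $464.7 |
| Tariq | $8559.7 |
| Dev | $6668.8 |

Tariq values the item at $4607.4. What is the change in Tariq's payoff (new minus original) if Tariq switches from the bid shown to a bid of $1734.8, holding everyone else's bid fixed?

The highest bid among the other bidders is $6668.8; Tariq's bid doesn't change that.
Original bid $8559.7: Tariq is highest, pays the top rival bid $6668.8; payoff $4607.4 − $6668.8 = −$2061.4.
Alternative bid $1734.8: Tariq is not highest (top rival bid is $6668.8); payoff $0.
Change in payoff = $0 − (−$2061.4) = $2061.4.

$2061.4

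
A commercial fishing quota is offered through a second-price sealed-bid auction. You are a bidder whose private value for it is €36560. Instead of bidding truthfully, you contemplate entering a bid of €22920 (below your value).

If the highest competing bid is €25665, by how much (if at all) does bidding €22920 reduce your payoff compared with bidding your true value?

€10895

Bidding your value €36560: you win (since €36560 > €25665) and pay €25665. Payoff €10895.
Bidding €22920: you lose. Payoff €0.
The competing bid €25665 lies between your shaded bid and your value, so underbidding forfeits an item you could have won at a profitable price.
Loss from deviating = €10895 − (€0) = €10895.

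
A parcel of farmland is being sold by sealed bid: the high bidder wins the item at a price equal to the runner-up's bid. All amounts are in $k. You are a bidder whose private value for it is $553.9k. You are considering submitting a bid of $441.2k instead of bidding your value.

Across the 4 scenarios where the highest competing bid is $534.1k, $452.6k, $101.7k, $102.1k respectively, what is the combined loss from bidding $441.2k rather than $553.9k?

$121.1k

The deviation costs you only when the competing bid falls strictly between $441.2k and $553.9k; elsewhere both bids give the same outcome.
$534.1k: truthful payoff $19.8k, deviation payoff $0k → loss $19.8k.
$452.6k: truthful payoff $101.3k, deviation payoff $0k → loss $101.3k.
$101.7k: outcomes coincide → loss $0k.
$102.1k: outcomes coincide → loss $0k.
Total loss = $19.8k + $101.3k = $121.1k.
Truthful bidding weakly dominates here: raising your bid can only win items priced above your value, and lowering it can only forfeit items priced below.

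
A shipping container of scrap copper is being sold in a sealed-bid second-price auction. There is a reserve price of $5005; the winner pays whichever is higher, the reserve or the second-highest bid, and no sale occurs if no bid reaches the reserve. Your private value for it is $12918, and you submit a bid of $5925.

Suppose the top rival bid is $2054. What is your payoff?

$7913

Your bid $5925 is the highest and exceeds the reserve.
Price = max(second-highest bid, reserve) = max($2054, $5005) = $5005.
Payoff = $12918 − $5005 = $7913.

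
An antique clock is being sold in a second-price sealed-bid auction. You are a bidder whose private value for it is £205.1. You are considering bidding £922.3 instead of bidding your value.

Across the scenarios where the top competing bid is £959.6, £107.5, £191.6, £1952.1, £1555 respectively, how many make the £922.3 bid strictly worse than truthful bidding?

The deviation hurts exactly when the highest competing bid lies strictly between £205.1 and £922.3 — overbidding then wins at a price above your value.
£959.6: above both → same outcome either way.
£107.5: below both → same outcome either way.
£191.6: below both → same outcome either way.
£1952.1: above both → same outcome either way.
£1555: above both → same outcome either way.
Count: 0.

0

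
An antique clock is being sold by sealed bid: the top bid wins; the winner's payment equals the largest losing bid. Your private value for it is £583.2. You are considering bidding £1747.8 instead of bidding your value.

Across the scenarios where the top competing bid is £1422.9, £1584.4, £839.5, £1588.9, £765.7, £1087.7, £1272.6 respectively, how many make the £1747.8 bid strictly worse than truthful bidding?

The deviation hurts exactly when the highest competing bid lies strictly between £583.2 and £1747.8 — overbidding then wins at a price above your value.
£1422.9: inside the interval → strictly worse (loss £839.7).
£1584.4: inside the interval → strictly worse (loss £1001.2).
£839.5: inside the interval → strictly worse (loss £256.3).
£1588.9: inside the interval → strictly worse (loss £1005.7).
£765.7: inside the interval → strictly worse (loss £182.5).
£1087.7: inside the interval → strictly worse (loss £504.5).
£1272.6: inside the interval → strictly worse (loss £689.4).
Count: 7.

7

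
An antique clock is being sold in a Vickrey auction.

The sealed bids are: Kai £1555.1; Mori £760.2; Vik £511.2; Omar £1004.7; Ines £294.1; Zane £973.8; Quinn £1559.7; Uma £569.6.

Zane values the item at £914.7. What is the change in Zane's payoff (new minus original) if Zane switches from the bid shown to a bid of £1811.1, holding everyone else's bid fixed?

The highest bid among the other bidders is £1559.7; Zane's bid doesn't change that.
Original bid £973.8: Zane is not highest (top rival bid is £1559.7); payoff £0.
Alternative bid £1811.1: Zane is highest, pays the top rival bid £1559.7; payoff £914.7 − £1559.7 = −£645.
Change in payoff = −£645 − (£0) = −£645.

−£645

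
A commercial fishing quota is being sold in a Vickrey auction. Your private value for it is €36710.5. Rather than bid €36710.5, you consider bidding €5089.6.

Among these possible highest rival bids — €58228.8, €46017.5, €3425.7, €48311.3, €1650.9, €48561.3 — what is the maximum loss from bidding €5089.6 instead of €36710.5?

€58228.8: same outcome either way → loss €0.
€46017.5: same outcome either way → loss €0.
€3425.7: same outcome either way → loss €0.
€48311.3: same outcome either way → loss €0.
€1650.9: same outcome either way → loss €0.
€48561.3: same outcome either way → loss €0.
Maximum loss: €0.

€0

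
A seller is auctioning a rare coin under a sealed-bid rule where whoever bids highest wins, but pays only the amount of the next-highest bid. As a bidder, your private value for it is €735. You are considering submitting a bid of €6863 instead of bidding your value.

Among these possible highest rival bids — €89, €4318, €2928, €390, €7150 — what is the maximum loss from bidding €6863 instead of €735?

€89: same outcome either way → loss €0.
€4318: truthful gives €0, deviation gives −€3583 → loss €3583.
€2928: truthful gives €0, deviation gives −€2193 → loss €2193.
€390: same outcome either way → loss €0.
€7150: same outcome either way → loss €0.
Maximum loss: €3583.

€3583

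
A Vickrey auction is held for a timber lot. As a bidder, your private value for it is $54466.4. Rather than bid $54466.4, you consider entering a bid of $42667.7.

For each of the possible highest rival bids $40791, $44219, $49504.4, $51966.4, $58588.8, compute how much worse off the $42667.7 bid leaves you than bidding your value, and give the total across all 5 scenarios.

The deviation costs you only when the competing bid falls strictly between $42667.7 and $54466.4; elsewhere both bids give the same outcome.
$40791: outcomes coincide → loss $0.
$44219: truthful payoff $10247.4, deviation payoff $0 → loss $10247.4.
$49504.4: truthful payoff $4962, deviation payoff $0 → loss $4962.
$51966.4: truthful payoff $2500, deviation payoff $0 → loss $2500.
$58588.8: outcomes coincide → loss $0.
Total loss = $10247.4 + $4962 + $2500 = $17709.4.
In a second-price auction your bid sets only whether you win, not what you pay, so bidding your true value is weakly dominant.

$17709.4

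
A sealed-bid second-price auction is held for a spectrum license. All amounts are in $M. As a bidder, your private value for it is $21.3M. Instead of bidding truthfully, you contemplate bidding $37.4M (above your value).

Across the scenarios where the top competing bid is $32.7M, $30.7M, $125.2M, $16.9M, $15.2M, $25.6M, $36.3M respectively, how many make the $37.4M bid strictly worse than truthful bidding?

The deviation hurts exactly when the highest competing bid lies strictly between $21.3M and $37.4M — overbidding then wins at a price above your value.
$32.7M: inside the interval → strictly worse (loss $11.4M).
$30.7M: inside the interval → strictly worse (loss $9.4M).
$125.2M: above both → same outcome either way.
$16.9M: below both → same outcome either way.
$15.2M: below both → same outcome either way.
$25.6M: inside the interval → strictly worse (loss $4.3M).
$36.3M: inside the interval → strictly worse (loss $15M).
Count: 4.

4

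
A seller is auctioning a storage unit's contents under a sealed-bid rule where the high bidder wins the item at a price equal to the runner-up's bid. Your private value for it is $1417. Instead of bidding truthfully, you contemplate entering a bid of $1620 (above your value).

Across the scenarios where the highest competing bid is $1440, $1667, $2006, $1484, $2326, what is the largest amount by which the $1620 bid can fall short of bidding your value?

$67

$1440: truthful gives $0, deviation gives −$23 → loss $23.
$1667: same outcome either way → loss $0.
$2006: same outcome either way → loss $0.
$1484: truthful gives $0, deviation gives −$67 → loss $67.
$2326: same outcome either way → loss $0.
Maximum loss: $67.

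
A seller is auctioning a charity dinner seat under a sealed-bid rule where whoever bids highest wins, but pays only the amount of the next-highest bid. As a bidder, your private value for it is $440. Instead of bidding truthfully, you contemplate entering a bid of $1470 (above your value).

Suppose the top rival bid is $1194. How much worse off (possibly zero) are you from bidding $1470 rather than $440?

Bidding your value $440: you lose (since $440 < $1194). Payoff $0.
Bidding $1470: you win and pay $1194. Payoff $440 − $1194 = −$754.
The competing bid $1194 lies between your value and your inflated bid, so overbidding wins an item priced above your value.
Loss from deviating = $0 − (−$754) = $754.

$754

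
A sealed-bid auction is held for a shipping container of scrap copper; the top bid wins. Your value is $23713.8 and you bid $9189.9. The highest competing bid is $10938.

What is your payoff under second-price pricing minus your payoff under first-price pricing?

Your bid $9189.9 is below $10938, so you lose under either rule.
Payoff is $0 in both cases; difference = $0.

$0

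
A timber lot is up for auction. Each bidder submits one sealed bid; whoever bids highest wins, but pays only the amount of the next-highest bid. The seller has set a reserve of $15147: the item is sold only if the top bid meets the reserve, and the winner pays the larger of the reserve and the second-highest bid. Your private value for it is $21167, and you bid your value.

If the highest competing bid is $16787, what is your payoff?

Your bid $21167 is the highest and exceeds the reserve.
Price = max(second-highest bid, reserve) = max($16787, $15147) = $16787.
Payoff = $21167 − $16787 = $4380.

$4380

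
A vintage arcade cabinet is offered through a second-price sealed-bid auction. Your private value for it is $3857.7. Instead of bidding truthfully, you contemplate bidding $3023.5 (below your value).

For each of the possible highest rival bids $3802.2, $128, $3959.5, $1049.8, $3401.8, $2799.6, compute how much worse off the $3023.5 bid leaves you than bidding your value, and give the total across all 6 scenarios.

The deviation costs you only when the competing bid falls strictly between $3023.5 and $3857.7; elsewhere both bids give the same outcome.
$3802.2: truthful payoff $55.5, deviation payoff $0 → loss $55.5.
$128: outcomes coincide → loss $0.
$3959.5: outcomes coincide → loss $0.
$1049.8: outcomes coincide → loss $0.
$3401.8: truthful payoff $455.9, deviation payoff $0 → loss $455.9.
$2799.6: outcomes coincide → loss $0.
Total loss = $55.5 + $455.9 = $511.4.
In a second-price auction your bid sets only whether you win, not what you pay, so bidding your true value is weakly dominant.

$511.4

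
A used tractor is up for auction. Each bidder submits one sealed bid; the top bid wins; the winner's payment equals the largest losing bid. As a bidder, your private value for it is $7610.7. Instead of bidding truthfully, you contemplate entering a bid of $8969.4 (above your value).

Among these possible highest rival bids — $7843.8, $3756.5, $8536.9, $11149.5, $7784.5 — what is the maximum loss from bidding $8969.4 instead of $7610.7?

$7843.8: truthful gives $0, deviation gives −$233.1 → loss $233.1.
$3756.5: same outcome either way → loss $0.
$8536.9: truthful gives $0, deviation gives −$926.2 → loss $926.2.
$11149.5: same outcome either way → loss $0.
$7784.5: truthful gives $0, deviation gives −$173.8 → loss $173.8.
Maximum loss: $926.2.

$926.2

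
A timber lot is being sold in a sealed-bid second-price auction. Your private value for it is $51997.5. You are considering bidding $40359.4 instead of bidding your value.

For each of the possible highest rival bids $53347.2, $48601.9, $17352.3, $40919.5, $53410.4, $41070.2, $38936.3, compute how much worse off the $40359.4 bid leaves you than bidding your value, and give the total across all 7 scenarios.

$25400.9

The deviation costs you only when the competing bid falls strictly between $40359.4 and $51997.5; elsewhere both bids give the same outcome.
$53347.2: outcomes coincide → loss $0.
$48601.9: truthful payoff $3395.6, deviation payoff $0 → loss $3395.6.
$17352.3: outcomes coincide → loss $0.
$40919.5: truthful payoff $11078, deviation payoff $0 → loss $11078.
$53410.4: outcomes coincide → loss $0.
$41070.2: truthful payoff $10927.3, deviation payoff $0 → loss $10927.3.
$38936.3: outcomes coincide → loss $0.
Total loss = $3395.6 + $11078 + $10927.3 = $25400.9.
In a second-price auction your bid sets only whether you win, not what you pay, so bidding your true value is weakly dominant.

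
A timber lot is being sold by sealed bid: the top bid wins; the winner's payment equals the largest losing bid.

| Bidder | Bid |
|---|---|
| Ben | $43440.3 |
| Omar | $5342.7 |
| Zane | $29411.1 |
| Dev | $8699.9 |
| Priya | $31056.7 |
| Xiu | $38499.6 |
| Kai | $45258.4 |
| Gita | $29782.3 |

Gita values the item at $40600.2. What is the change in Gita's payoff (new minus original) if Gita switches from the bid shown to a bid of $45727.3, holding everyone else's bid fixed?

The highest bid among the other bidders is $45258.4; Gita's bid doesn't change that.
Original bid $29782.3: Gita is not highest (top rival bid is $45258.4); payoff $0.
Alternative bid $45727.3: Gita is highest, pays the top rival bid $45258.4; payoff $40600.2 − $45258.4 = −$4658.2.
Change in payoff = −$4658.2 − ($0) = −$4658.2.

−$4658.2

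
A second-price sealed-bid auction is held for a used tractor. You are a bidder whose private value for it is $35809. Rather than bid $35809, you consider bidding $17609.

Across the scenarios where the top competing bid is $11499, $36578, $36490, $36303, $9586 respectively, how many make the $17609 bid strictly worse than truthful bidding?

0

The deviation hurts exactly when the highest competing bid lies strictly between $17609 and $35809 — underbidding then forfeits a profitable win.
$11499: below both → same outcome either way.
$36578: above both → same outcome either way.
$36490: above both → same outcome either way.
$36303: above both → same outcome either way.
$9586: below both → same outcome either way.
Count: 0.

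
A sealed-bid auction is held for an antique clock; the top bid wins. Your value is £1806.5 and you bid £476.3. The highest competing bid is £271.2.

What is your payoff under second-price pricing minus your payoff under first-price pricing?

You have the highest bid, so you win under either rule.
Second-price: pay £271.2 → payoff £1535.3.
First-price: pay your own bid £476.3 → payoff £1330.2.
Difference = £1535.3 − (£1330.2) = £205.1.

£205.1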